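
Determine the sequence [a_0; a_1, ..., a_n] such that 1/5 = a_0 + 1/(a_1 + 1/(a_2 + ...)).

[0; 5]

Run the Euclidean algorithm on 1 and 5; the successive quotients are the partial quotients a_0, a_1, ... (each step inverts the fractional part left over by the previous one):
  1 = 0*5 + 1, so a_0 = 0.
  5 = 5*1 + 0, so a_1 = 5.
The remainder reaches 0 after 2 divisions, so the expansion has 2 partial quotients, read off in order.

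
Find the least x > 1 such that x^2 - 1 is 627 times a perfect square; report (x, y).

(x, y) = (626, 25)

First expand sqrt(627) as a continued fraction. With x_i = (sqrt(627) + m_i)/d_i and (m_0, d_0) = (0, 1): a_0 = floor(sqrt(627)) = 25, since 25^2 = 625 <= 627 < 676 = 26^2.
Iterate m_{i+1} = d_i*a_i - m_i, d_{i+1} = (627 - m_{i+1}^2)/d_i, a_{i+1} = floor((a_0 + m_{i+1})/d_{i+1}):
  m_1 = 1*25 - 0 = 25, d_1 = (627 - 25^2)/1 = 2/1 = 2, a_1 = floor((25 + 25)/2) = 25.
  m_2 = 2*25 - 25 = 25, d_2 = (627 - 25^2)/2 = 2/2 = 1, a_2 = floor((25 + 25)/1) = 50.
  m_3 = 1*50 - 25 = 25, d_3 = (627 - 25^2)/1 = 2/1 = 2: (m_3, d_3) = (m_1, d_1) = (25, 2), so from here the quotients repeat a_1, a_2; the period length is 2.
So sqrt(627) = [25; (25, 50)] with period length k = 2.
k is even, so the fundamental solution of x^2 - 627y^2 = 1 is (p_{k-1}, q_{k-1}) = (p_1, q_1); compute convergents through index 1.
Convergents (p_i = a_i*p_{i-1} + p_{i-2}, q_i = a_i*q_{i-1} + q_{i-2} with p_{-2}=0, p_{-1}=1, q_{-2}=1, q_{-1}=0):
  i=0: a_0=25, p_0 = 25*1 + 0 = 25, q_0 = 25*0 + 1 = 1.
  i=1: a_1=25, p_1 = 25*25 + 1 = 626, q_1 = 25*1 + 0 = 25.
Check: 626^2 - 627*25^2 = 391876 - 391875 = 1, so (x, y) = (626, 25) solves the equation, and by the theorem it is the least positive solution.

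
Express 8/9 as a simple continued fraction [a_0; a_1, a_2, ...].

[0; 1, 8]

Run the Euclidean algorithm on 8 and 9; the successive quotients are the partial quotients a_0, a_1, ... (each step inverts the fractional part left over by the previous one):
  8 = 0*9 + 8, so a_0 = 0.
  9 = 1*8 + 1, so a_1 = 1.
  8 = 8*1 + 0, so a_2 = 8.
The remainder reaches 0 after 3 divisions, so the expansion has 3 partial quotients, read off in order.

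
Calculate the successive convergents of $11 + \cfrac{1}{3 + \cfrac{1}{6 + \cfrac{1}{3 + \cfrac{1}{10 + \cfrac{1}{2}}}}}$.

Using the convergent recurrence p_i = a_i*p_{i-1} + p_{i-2}, q_i = a_i*q_{i-1} + q_{i-2} with p_{-2}=0, p_{-1}=1, q_{-2}=1, q_{-1}=0:
  i=0: a_0=11, p_0 = 11*1 + 0 = 11, q_0 = 11*0 + 1 = 1.
  i=1: a_1=3, p_1 = 3*11 + 1 = 34, q_1 = 3*1 + 0 = 3.
  i=2: a_2=6, p_2 = 6*34 + 11 = 215, q_2 = 6*3 + 1 = 19.
  i=3: a_3=3, p_3 = 3*215 + 34 = 679, q_3 = 3*19 + 3 = 60.
  i=4: a_4=10, p_4 = 10*679 + 215 = 7005, q_4 = 10*60 + 19 = 619.
  i=5: a_5=2, p_5 = 2*7005 + 679 = 14689, q_5 = 2*619 + 60 = 1298.

11/1, 34/3, 215/19, 679/60, 7005/619, 14689/1298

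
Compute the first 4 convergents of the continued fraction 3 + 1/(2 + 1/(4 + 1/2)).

3/1, 7/2, 31/9, 69/20

Using the convergent recurrence p_i = a_i*p_{i-1} + p_{i-2}, q_i = a_i*q_{i-1} + q_{i-2} with p_{-2}=0, p_{-1}=1, q_{-2}=1, q_{-1}=0:
  i=0: a_0=3, p_0 = 3*1 + 0 = 3, q_0 = 3*0 + 1 = 1.
  i=1: a_1=2, p_1 = 2*3 + 1 = 7, q_1 = 2*1 + 0 = 2.
  i=2: a_2=4, p_2 = 4*7 + 3 = 31, q_2 = 4*2 + 1 = 9.
  i=3: a_3=2, p_3 = 2*31 + 7 = 69, q_3 = 2*9 + 2 = 20.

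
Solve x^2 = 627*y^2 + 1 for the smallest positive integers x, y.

First expand sqrt(627) as a continued fraction. With x_i = (sqrt(627) + m_i)/d_i and (m_0, d_0) = (0, 1): a_0 = floor(sqrt(627)) = 25, since 25^2 = 625 <= 627 < 676 = 26^2.
Iterate m_{i+1} = d_i*a_i - m_i, d_{i+1} = (627 - m_{i+1}^2)/d_i, a_{i+1} = floor((a_0 + m_{i+1})/d_{i+1}):
  m_1 = 1*25 - 0 = 25, d_1 = (627 - 25^2)/1 = 2/1 = 2, a_1 = floor((25 + 25)/2) = 25.
  m_2 = 2*25 - 25 = 25, d_2 = (627 - 25^2)/2 = 2/2 = 1, a_2 = floor((25 + 25)/1) = 50.
  m_3 = 1*50 - 25 = 25, d_3 = (627 - 25^2)/1 = 2/1 = 2: (m_3, d_3) = (m_1, d_1) = (25, 2), so from here the quotients repeat a_1, a_2; the period length is 2.
So sqrt(627) = [25; (25, 50)] with period length k = 2.
k is even, so the fundamental solution of x^2 - 627y^2 = 1 is (p_{k-1}, q_{k-1}) = (p_1, q_1); compute convergents through index 1.
Convergents (p_i = a_i*p_{i-1} + p_{i-2}, q_i = a_i*q_{i-1} + q_{i-2} with p_{-2}=0, p_{-1}=1, q_{-2}=1, q_{-1}=0):
  i=0: a_0=25, p_0 = 25*1 + 0 = 25, q_0 = 25*0 + 1 = 1.
  i=1: a_1=25, p_1 = 25*25 + 1 = 626, q_1 = 25*1 + 0 = 25.
Check: 626^2 - 627*25^2 = 391876 - 391875 = 1, so (x, y) = (626, 25) solves the equation, and by the theorem it is the least positive solution.

(x, y) = (626, 25)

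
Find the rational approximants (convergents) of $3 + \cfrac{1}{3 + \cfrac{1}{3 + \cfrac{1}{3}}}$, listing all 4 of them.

3/1, 10/3, 33/10, 109/33

Using the convergent recurrence p_i = a_i*p_{i-1} + p_{i-2}, q_i = a_i*q_{i-1} + q_{i-2} with p_{-2}=0, p_{-1}=1, q_{-2}=1, q_{-1}=0:
  i=0: a_0=3, p_0 = 3*1 + 0 = 3, q_0 = 3*0 + 1 = 1.
  i=1: a_1=3, p_1 = 3*3 + 1 = 10, q_1 = 3*1 + 0 = 3.
  i=2: a_2=3, p_2 = 3*10 + 3 = 33, q_2 = 3*3 + 1 = 10.
  i=3: a_3=3, p_3 = 3*33 + 10 = 109, q_3 = 3*10 + 3 = 33.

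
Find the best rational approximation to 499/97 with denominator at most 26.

36/7

Expand x = 499/97 as a continued fraction with the Euclidean algorithm:
  499 = 5*97 + 14, so a_0 = 5.
  97 = 6*14 + 13, so a_1 = 6.
  14 = 1*13 + 1, so a_2 = 1.
  13 = 13*1 + 0, so a_3 = 13.
so x = [5; 6, 1, 13].
Convergents (p_i = a_i*p_{i-1} + p_{i-2}, q_i = a_i*q_{i-1} + q_{i-2} with p_{-2}=0, p_{-1}=1, q_{-2}=1, q_{-1}=0), until the denominator exceeds 26:
  i=0: a_0=5, p_0 = 5*1 + 0 = 5, q_0 = 5*0 + 1 = 1.
  i=1: a_1=6, p_1 = 6*5 + 1 = 31, q_1 = 6*1 + 0 = 6.
  i=2: a_2=1, p_2 = 1*31 + 5 = 36, q_2 = 1*6 + 1 = 7.
  i=3: a_3=13, p_3 = 13*36 + 31 = 499, q_3 = 13*7 + 6 = 97.
q_3 = 97 > 26, so the last convergent with denominator <= 26 is p_2/q_2 = 36/7.
The closest fraction with denominator <= 26 is either p_2/q_2 or the intermediate fraction (k*p_2 + p_1)/(k*q_2 + q_1) with the largest k >= 1 whose denominator stays <= 26; these approach x as k grows, and every other convergent or intermediate fraction in range is farther away.
Largest k: floor((26 - q_1)/q_2) = floor((26 - 6)/7) = 2.
That gives (2*36 + 31)/(2*7 + 6) = 103/20.
Compare the errors: |x - 36/7| = |499*7 - 36*97|/(97*7) = 1/679, and |x - 103/20| = |499*20 - 103*97|/(97*20) = 11/1940.
Cross-multiplying, 1*1940 = 1940 < 7469 = 11*679, so 1/679 is smaller: the convergent 36/7 is closer to x than 103/20.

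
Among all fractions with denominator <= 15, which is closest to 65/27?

Expand x = 65/27 as a continued fraction with the Euclidean algorithm:
  65 = 2*27 + 11, so a_0 = 2.
  27 = 2*11 + 5, so a_1 = 2.
  11 = 2*5 + 1, so a_2 = 2.
  5 = 5*1 + 0, so a_3 = 5.
so x = [2; 2, 2, 5].
Convergents (p_i = a_i*p_{i-1} + p_{i-2}, q_i = a_i*q_{i-1} + q_{i-2} with p_{-2}=0, p_{-1}=1, q_{-2}=1, q_{-1}=0), until the denominator exceeds 15:
  i=0: a_0=2, p_0 = 2*1 + 0 = 2, q_0 = 2*0 + 1 = 1.
  i=1: a_1=2, p_1 = 2*2 + 1 = 5, q_1 = 2*1 + 0 = 2.
  i=2: a_2=2, p_2 = 2*5 + 2 = 12, q_2 = 2*2 + 1 = 5.
  i=3: a_3=5, p_3 = 5*12 + 5 = 65, q_3 = 5*5 + 2 = 27.
q_3 = 27 > 15, so the last convergent with denominator <= 15 is p_2/q_2 = 12/5.
The closest fraction with denominator <= 15 is either p_2/q_2 or the intermediate fraction (k*p_2 + p_1)/(k*q_2 + q_1) with the largest k >= 1 whose denominator stays <= 15; these approach x as k grows, and every other convergent or intermediate fraction in range is farther away.
Largest k: floor((15 - q_1)/q_2) = floor((15 - 2)/5) = 2.
That gives (2*12 + 5)/(2*5 + 2) = 29/12.
Compare the errors: |x - 12/5| = |65*5 - 12*27|/(27*5) = 1/135, and |x - 29/12| = |65*12 - 29*27|/(27*12) = 3/324.
Cross-multiplying, 1*324 = 324 < 405 = 3*135, so 1/135 is smaller: the convergent 12/5 is closer to x than 29/12.

12/5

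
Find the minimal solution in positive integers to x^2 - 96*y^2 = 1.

(x, y) = (49, 5)

First expand sqrt(96) as a continued fraction. With x_i = (sqrt(96) + m_i)/d_i and (m_0, d_0) = (0, 1): a_0 = floor(sqrt(96)) = 9, since 9^2 = 81 <= 96 < 100 = 10^2.
Iterate m_{i+1} = d_i*a_i - m_i, d_{i+1} = (96 - m_{i+1}^2)/d_i, a_{i+1} = floor((a_0 + m_{i+1})/d_{i+1}):
  m_1 = 1*9 - 0 = 9, d_1 = (96 - 9^2)/1 = 15/1 = 15, a_1 = floor((9 + 9)/15) = 1.
  m_2 = 15*1 - 9 = 6, d_2 = (96 - 6^2)/15 = 60/15 = 4, a_2 = floor((9 + 6)/4) = 3.
  m_3 = 4*3 - 6 = 6, d_3 = (96 - 6^2)/4 = 60/4 = 15, a_3 = floor((9 + 6)/15) = 1.
  m_4 = 15*1 - 6 = 9, d_4 = (96 - 9^2)/15 = 15/15 = 1, a_4 = floor((9 + 9)/1) = 18.
  m_5 = 1*18 - 9 = 9, d_5 = (96 - 9^2)/1 = 15/1 = 15: (m_5, d_5) = (m_1, d_1) = (9, 15), so from here the quotients repeat a_1, ..., a_4; the period length is 4.
So sqrt(96) = [9; (1, 3, 1, 18)] with period length k = 4.
k is even, so the fundamental solution of x^2 - 96y^2 = 1 is (p_{k-1}, q_{k-1}) = (p_3, q_3); compute convergents through index 3.
Convergents (p_i = a_i*p_{i-1} + p_{i-2}, q_i = a_i*q_{i-1} + q_{i-2} with p_{-2}=0, p_{-1}=1, q_{-2}=1, q_{-1}=0):
  i=0: a_0=9, p_0 = 9*1 + 0 = 9, q_0 = 9*0 + 1 = 1.
  i=1: a_1=1, p_1 = 1*9 + 1 = 10, q_1 = 1*1 + 0 = 1.
  i=2: a_2=3, p_2 = 3*10 + 9 = 39, q_2 = 3*1 + 1 = 4.
  i=3: a_3=1, p_3 = 1*39 + 10 = 49, q_3 = 1*4 + 1 = 5.
Check: 49^2 - 96*5^2 = 2401 - 2400 = 1, so (x, y) = (49, 5) solves the equation, and by the theorem it is the least positive solution.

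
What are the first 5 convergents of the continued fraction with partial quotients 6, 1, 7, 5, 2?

6/1, 7/1, 55/8, 282/41, 619/90

Using the convergent recurrence p_i = a_i*p_{i-1} + p_{i-2}, q_i = a_i*q_{i-1} + q_{i-2} with p_{-2}=0, p_{-1}=1, q_{-2}=1, q_{-1}=0:
  i=0: a_0=6, p_0 = 6*1 + 0 = 6, q_0 = 6*0 + 1 = 1.
  i=1: a_1=1, p_1 = 1*6 + 1 = 7, q_1 = 1*1 + 0 = 1.
  i=2: a_2=7, p_2 = 7*7 + 6 = 55, q_2 = 7*1 + 1 = 8.
  i=3: a_3=5, p_3 = 5*55 + 7 = 282, q_3 = 5*8 + 1 = 41.
  i=4: a_4=2, p_4 = 2*282 + 55 = 619, q_4 = 2*41 + 8 = 90.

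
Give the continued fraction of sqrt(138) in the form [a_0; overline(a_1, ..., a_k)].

Write x_i = (sqrt(138) + m_i)/d_i with (m_0, d_0) = (0, 1). a_0 = floor(sqrt(138)) = 11, since 11^2 = 121 <= 138 < 144 = 12^2.
Iterate m_{i+1} = d_i*a_i - m_i, d_{i+1} = (138 - m_{i+1}^2)/d_i, a_{i+1} = floor((a_0 + m_{i+1})/d_{i+1}):
  m_1 = 1*11 - 0 = 11, d_1 = (138 - 11^2)/1 = 17/1 = 17, a_1 = floor((11 + 11)/17) = 1.
  m_2 = 17*1 - 11 = 6, d_2 = (138 - 6^2)/17 = 102/17 = 6, a_2 = floor((11 + 6)/6) = 2.
  m_3 = 6*2 - 6 = 6, d_3 = (138 - 6^2)/6 = 102/6 = 17, a_3 = floor((11 + 6)/17) = 1.
  m_4 = 17*1 - 6 = 11, d_4 = (138 - 11^2)/17 = 17/17 = 1, a_4 = floor((11 + 11)/1) = 22.
  m_5 = 1*22 - 11 = 11, d_5 = (138 - 11^2)/1 = 17/1 = 17: (m_5, d_5) = (m_1, d_1) = (11, 17), so from here the quotients repeat a_1, ..., a_4; the period length is 4.
Hence the expansion of sqrt(138) is a_0 = 11 followed by the repeating block 1, 2, 1, 22 (period 4).

[11; overline(1, 2, 1, 22)]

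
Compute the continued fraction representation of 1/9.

Run the Euclidean algorithm on 1 and 9; the successive quotients are the partial quotients a_0, a_1, ... (each step inverts the fractional part left over by the previous one):
  1 = 0*9 + 1, so a_0 = 0.
  9 = 9*1 + 0, so a_1 = 9.
The remainder reaches 0 after 2 divisions, so the expansion has 2 partial quotients, read off in order.

[0; 9]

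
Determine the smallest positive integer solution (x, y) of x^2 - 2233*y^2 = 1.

First expand sqrt(2233) as a continued fraction. With x_i = (sqrt(2233) + m_i)/d_i and (m_0, d_0) = (0, 1): a_0 = floor(sqrt(2233)) = 47, since 47^2 = 2209 <= 2233 < 2304 = 48^2.
Iterate m_{i+1} = d_i*a_i - m_i, d_{i+1} = (2233 - m_{i+1}^2)/d_i, a_{i+1} = floor((a_0 + m_{i+1})/d_{i+1}):
  m_1 = 1*47 - 0 = 47, d_1 = (2233 - 47^2)/1 = 24/1 = 24, a_1 = floor((47 + 47)/24) = 3.
  m_2 = 24*3 - 47 = 25, d_2 = (2233 - 25^2)/24 = 1608/24 = 67, a_2 = floor((47 + 25)/67) = 1.
  m_3 = 67*1 - 25 = 42, d_3 = (2233 - 42^2)/67 = 469/67 = 7, a_3 = floor((47 + 42)/7) = 12.
  m_4 = 7*12 - 42 = 42, d_4 = (2233 - 42^2)/7 = 469/7 = 67, a_4 = floor((47 + 42)/67) = 1.
  m_5 = 67*1 - 42 = 25, d_5 = (2233 - 25^2)/67 = 1608/67 = 24, a_5 = floor((47 + 25)/24) = 3.
  m_6 = 24*3 - 25 = 47, d_6 = (2233 - 47^2)/24 = 24/24 = 1, a_6 = floor((47 + 47)/1) = 94.
  m_7 = 1*94 - 47 = 47, d_7 = (2233 - 47^2)/1 = 24/1 = 24: (m_7, d_7) = (m_1, d_1) = (47, 24), so from here the quotients repeat a_1, ..., a_6; the period length is 6.
So sqrt(2233) = [47; (3, 1, 12, 1, 3, 94)] with period length k = 6.
k is even, so the fundamental solution of x^2 - 2233y^2 = 1 is (p_{k-1}, q_{k-1}) = (p_5, q_5); compute convergents through index 5.
Convergents (p_i = a_i*p_{i-1} + p_{i-2}, q_i = a_i*q_{i-1} + q_{i-2} with p_{-2}=0, p_{-1}=1, q_{-2}=1, q_{-1}=0):
  i=0: a_0=47, p_0 = 47*1 + 0 = 47, q_0 = 47*0 + 1 = 1.
  i=1: a_1=3, p_1 = 3*47 + 1 = 142, q_1 = 3*1 + 0 = 3.
  i=2: a_2=1, p_2 = 1*142 + 47 = 189, q_2 = 1*3 + 1 = 4.
  i=3: a_3=12, p_3 = 12*189 + 142 = 2410, q_3 = 12*4 + 3 = 51.
  i=4: a_4=1, p_4 = 1*2410 + 189 = 2599, q_4 = 1*51 + 4 = 55.
  i=5: a_5=3, p_5 = 3*2599 + 2410 = 10207, q_5 = 3*55 + 51 = 216.
Check: 10207^2 - 2233*216^2 = 104182849 - 104182848 = 1, so (x, y) = (10207, 216) solves the equation, and by the theorem it is the least positive solution.

(x, y) = (10207, 216)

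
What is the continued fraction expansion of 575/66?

Run the Euclidean algorithm on 575 and 66; the successive quotients are the partial quotients a_0, a_1, ... (each step inverts the fractional part left over by the previous one):
  575 = 8*66 + 47, so a_0 = 8.
  66 = 1*47 + 19, so a_1 = 1.
  47 = 2*19 + 9, so a_2 = 2.
  19 = 2*9 + 1, so a_3 = 2.
  9 = 9*1 + 0, so a_4 = 9.
The remainder reaches 0 after 5 divisions, so the expansion has 5 partial quotients, read off in order.

[8; 1, 2, 2, 9]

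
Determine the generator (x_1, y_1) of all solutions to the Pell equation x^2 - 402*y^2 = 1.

(x, y) = (401, 20)

First expand sqrt(402) as a continued fraction. With x_i = (sqrt(402) + m_i)/d_i and (m_0, d_0) = (0, 1): a_0 = floor(sqrt(402)) = 20, since 20^2 = 400 <= 402 < 441 = 21^2.
Iterate m_{i+1} = d_i*a_i - m_i, d_{i+1} = (402 - m_{i+1}^2)/d_i, a_{i+1} = floor((a_0 + m_{i+1})/d_{i+1}):
  m_1 = 1*20 - 0 = 20, d_1 = (402 - 20^2)/1 = 2/1 = 2, a_1 = floor((20 + 20)/2) = 20.
  m_2 = 2*20 - 20 = 20, d_2 = (402 - 20^2)/2 = 2/2 = 1, a_2 = floor((20 + 20)/1) = 40.
  m_3 = 1*40 - 20 = 20, d_3 = (402 - 20^2)/1 = 2/1 = 2: (m_3, d_3) = (m_1, d_1) = (20, 2), so from here the quotients repeat a_1, a_2; the period length is 2.
So sqrt(402) = [20; (20, 40)] with period length k = 2.
k is even, so the fundamental solution of x^2 - 402y^2 = 1 is (p_{k-1}, q_{k-1}) = (p_1, q_1); compute convergents through index 1.
Convergents (p_i = a_i*p_{i-1} + p_{i-2}, q_i = a_i*q_{i-1} + q_{i-2} with p_{-2}=0, p_{-1}=1, q_{-2}=1, q_{-1}=0):
  i=0: a_0=20, p_0 = 20*1 + 0 = 20, q_0 = 20*0 + 1 = 1.
  i=1: a_1=20, p_1 = 20*20 + 1 = 401, q_1 = 20*1 + 0 = 20.
Check: 401^2 - 402*20^2 = 160801 - 160800 = 1, so (x, y) = (401, 20) solves the equation, and by the theorem it is the least positive solution.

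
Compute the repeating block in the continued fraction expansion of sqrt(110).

Write x_i = (sqrt(110) + m_i)/d_i with (m_0, d_0) = (0, 1). a_0 = floor(sqrt(110)) = 10, since 10^2 = 100 <= 110 < 121 = 11^2.
Iterate m_{i+1} = d_i*a_i - m_i, d_{i+1} = (110 - m_{i+1}^2)/d_i, a_{i+1} = floor((a_0 + m_{i+1})/d_{i+1}):
  m_1 = 1*10 - 0 = 10, d_1 = (110 - 10^2)/1 = 10/1 = 10, a_1 = floor((10 + 10)/10) = 2.
  m_2 = 10*2 - 10 = 10, d_2 = (110 - 10^2)/10 = 10/10 = 1, a_2 = floor((10 + 10)/1) = 20.
  m_3 = 1*20 - 10 = 10, d_3 = (110 - 10^2)/1 = 10/1 = 10: (m_3, d_3) = (m_1, d_1) = (10, 10), so from here the quotients repeat a_1, a_2; the period length is 2.
Hence the expansion of sqrt(110) is a_0 = 10 followed by the repeating block 2, 20 (period 2).

[10; (2, 20)]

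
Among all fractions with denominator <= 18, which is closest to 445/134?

53/16

Expand x = 445/134 as a continued fraction with the Euclidean algorithm:
  445 = 3*134 + 43, so a_0 = 3.
  134 = 3*43 + 5, so a_1 = 3.
  43 = 8*5 + 3, so a_2 = 8.
  5 = 1*3 + 2, so a_3 = 1.
  3 = 1*2 + 1, so a_4 = 1.
  2 = 2*1 + 0, so a_5 = 2.
so x = [3; 3, 8, 1, 1, 2].
Convergents (p_i = a_i*p_{i-1} + p_{i-2}, q_i = a_i*q_{i-1} + q_{i-2} with p_{-2}=0, p_{-1}=1, q_{-2}=1, q_{-1}=0), until the denominator exceeds 18:
  i=0: a_0=3, p_0 = 3*1 + 0 = 3, q_0 = 3*0 + 1 = 1.
  i=1: a_1=3, p_1 = 3*3 + 1 = 10, q_1 = 3*1 + 0 = 3.
  i=2: a_2=8, p_2 = 8*10 + 3 = 83, q_2 = 8*3 + 1 = 25.
q_2 = 25 > 18, so the last convergent with denominator <= 18 is p_1/q_1 = 10/3.
The closest fraction with denominator <= 18 is either p_1/q_1 or the intermediate fraction (k*p_1 + p_0)/(k*q_1 + q_0) with the largest k >= 1 whose denominator stays <= 18; these approach x as k grows, and every other convergent or intermediate fraction in range is farther away.
Largest k: floor((18 - q_0)/q_1) = floor((18 - 1)/3) = 5.
That gives (5*10 + 3)/(5*3 + 1) = 53/16.
Compare the errors: |x - 10/3| = |445*3 - 10*134|/(134*3) = 5/402, and |x - 53/16| = |445*16 - 53*134|/(134*16) = 18/2144.
Cross-multiplying, 18*402 = 7236 < 10720 = 5*2144, so 18/2144 is smaller: the intermediate fraction 53/16 is closer to x than 10/3.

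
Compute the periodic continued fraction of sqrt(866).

[29; (2, 2, 1, 28, 1, 2, 2, 58)]

Write x_i = (sqrt(866) + m_i)/d_i with (m_0, d_0) = (0, 1). a_0 = floor(sqrt(866)) = 29, since 29^2 = 841 <= 866 < 900 = 30^2.
Iterate m_{i+1} = d_i*a_i - m_i, d_{i+1} = (866 - m_{i+1}^2)/d_i, a_{i+1} = floor((a_0 + m_{i+1})/d_{i+1}):
  m_1 = 1*29 - 0 = 29, d_1 = (866 - 29^2)/1 = 25/1 = 25, a_1 = floor((29 + 29)/25) = 2.
  m_2 = 25*2 - 29 = 21, d_2 = (866 - 21^2)/25 = 425/25 = 17, a_2 = floor((29 + 21)/17) = 2.
  m_3 = 17*2 - 21 = 13, d_3 = (866 - 13^2)/17 = 697/17 = 41, a_3 = floor((29 + 13)/41) = 1.
  m_4 = 41*1 - 13 = 28, d_4 = (866 - 28^2)/41 = 82/41 = 2, a_4 = floor((29 + 28)/2) = 28.
  m_5 = 2*28 - 28 = 28, d_5 = (866 - 28^2)/2 = 82/2 = 41, a_5 = floor((29 + 28)/41) = 1.
  m_6 = 41*1 - 28 = 13, d_6 = (866 - 13^2)/41 = 697/41 = 17, a_6 = floor((29 + 13)/17) = 2.
  m_7 = 17*2 - 13 = 21, d_7 = (866 - 21^2)/17 = 425/17 = 25, a_7 = floor((29 + 21)/25) = 2.
  m_8 = 25*2 - 21 = 29, d_8 = (866 - 29^2)/25 = 25/25 = 1, a_8 = floor((29 + 29)/1) = 58.
  m_9 = 1*58 - 29 = 29, d_9 = (866 - 29^2)/1 = 25/1 = 25: (m_9, d_9) = (m_1, d_1) = (29, 25), so from here the quotients repeat a_1, ..., a_8; the period length is 8.
Hence the expansion of sqrt(866) is a_0 = 29 followed by the repeating block 2, 2, 1, 28, 1, 2, 2, 58 (period 8).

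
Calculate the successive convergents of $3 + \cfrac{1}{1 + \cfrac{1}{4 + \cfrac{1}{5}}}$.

Using the convergent recurrence p_i = a_i*p_{i-1} + p_{i-2}, q_i = a_i*q_{i-1} + q_{i-2} with p_{-2}=0, p_{-1}=1, q_{-2}=1, q_{-1}=0:
  i=0: a_0=3, p_0 = 3*1 + 0 = 3, q_0 = 3*0 + 1 = 1.
  i=1: a_1=1, p_1 = 1*3 + 1 = 4, q_1 = 1*1 + 0 = 1.
  i=2: a_2=4, p_2 = 4*4 + 3 = 19, q_2 = 4*1 + 1 = 5.
  i=3: a_3=5, p_3 = 5*19 + 4 = 99, q_3 = 5*5 + 1 = 26.

3/1, 4/1, 19/5, 99/26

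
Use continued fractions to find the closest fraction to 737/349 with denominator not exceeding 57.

Expand x = 737/349 as a continued fraction with the Euclidean algorithm:
  737 = 2*349 + 39, so a_0 = 2.
  349 = 8*39 + 37, so a_1 = 8.
  39 = 1*37 + 2, so a_2 = 1.
  37 = 18*2 + 1, so a_3 = 18.
  2 = 2*1 + 0, so a_4 = 2.
so x = [2; 8, 1, 18, 2].
Convergents (p_i = a_i*p_{i-1} + p_{i-2}, q_i = a_i*q_{i-1} + q_{i-2} with p_{-2}=0, p_{-1}=1, q_{-2}=1, q_{-1}=0), until the denominator exceeds 57:
  i=0: a_0=2, p_0 = 2*1 + 0 = 2, q_0 = 2*0 + 1 = 1.
  i=1: a_1=8, p_1 = 8*2 + 1 = 17, q_1 = 8*1 + 0 = 8.
  i=2: a_2=1, p_2 = 1*17 + 2 = 19, q_2 = 1*8 + 1 = 9.
  i=3: a_3=18, p_3 = 18*19 + 17 = 359, q_3 = 18*9 + 8 = 170.
q_3 = 170 > 57, so the last convergent with denominator <= 57 is p_2/q_2 = 19/9.
The closest fraction with denominator <= 57 is either p_2/q_2 or the intermediate fraction (k*p_2 + p_1)/(k*q_2 + q_1) with the largest k >= 1 whose denominator stays <= 57; these approach x as k grows, and every other convergent or intermediate fraction in range is farther away.
Largest k: floor((57 - q_1)/q_2) = floor((57 - 8)/9) = 5.
That gives (5*19 + 17)/(5*9 + 8) = 112/53.
Compare the errors: |x - 19/9| = |737*9 - 19*349|/(349*9) = 2/3141, and |x - 112/53| = |737*53 - 112*349|/(349*53) = 27/18497.
Cross-multiplying, 2*18497 = 36994 < 84807 = 27*3141, so 2/3141 is smaller: the convergent 19/9 is closer to x than 112/53.

19/9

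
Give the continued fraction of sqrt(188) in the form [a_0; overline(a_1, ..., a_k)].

[13; overline(1, 2, 2, 6, 2, 2, 1, 26)]

Write x_i = (sqrt(188) + m_i)/d_i with (m_0, d_0) = (0, 1). a_0 = floor(sqrt(188)) = 13, since 13^2 = 169 <= 188 < 196 = 14^2.
Iterate m_{i+1} = d_i*a_i - m_i, d_{i+1} = (188 - m_{i+1}^2)/d_i, a_{i+1} = floor((a_0 + m_{i+1})/d_{i+1}):
  m_1 = 1*13 - 0 = 13, d_1 = (188 - 13^2)/1 = 19/1 = 19, a_1 = floor((13 + 13)/19) = 1.
  m_2 = 19*1 - 13 = 6, d_2 = (188 - 6^2)/19 = 152/19 = 8, a_2 = floor((13 + 6)/8) = 2.
  m_3 = 8*2 - 6 = 10, d_3 = (188 - 10^2)/8 = 88/8 = 11, a_3 = floor((13 + 10)/11) = 2.
  m_4 = 11*2 - 10 = 12, d_4 = (188 - 12^2)/11 = 44/11 = 4, a_4 = floor((13 + 12)/4) = 6.
  m_5 = 4*6 - 12 = 12, d_5 = (188 - 12^2)/4 = 44/4 = 11, a_5 = floor((13 + 12)/11) = 2.
  m_6 = 11*2 - 12 = 10, d_6 = (188 - 10^2)/11 = 88/11 = 8, a_6 = floor((13 + 10)/8) = 2.
  m_7 = 8*2 - 10 = 6, d_7 = (188 - 6^2)/8 = 152/8 = 19, a_7 = floor((13 + 6)/19) = 1.
  m_8 = 19*1 - 6 = 13, d_8 = (188 - 13^2)/19 = 19/19 = 1, a_8 = floor((13 + 13)/1) = 26.
  m_9 = 1*26 - 13 = 13, d_9 = (188 - 13^2)/1 = 19/1 = 19: (m_9, d_9) = (m_1, d_1) = (13, 19), so from here the quotients repeat a_1, ..., a_8; the period length is 8.
Hence the expansion of sqrt(188) is a_0 = 13 followed by the repeating block 1, 2, 2, 6, 2, 2, 1, 26 (period 8).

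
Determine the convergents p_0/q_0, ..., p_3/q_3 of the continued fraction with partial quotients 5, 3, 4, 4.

5/1, 16/3, 69/13, 292/55

Using the convergent recurrence p_i = a_i*p_{i-1} + p_{i-2}, q_i = a_i*q_{i-1} + q_{i-2} with p_{-2}=0, p_{-1}=1, q_{-2}=1, q_{-1}=0:
  i=0: a_0=5, p_0 = 5*1 + 0 = 5, q_0 = 5*0 + 1 = 1.
  i=1: a_1=3, p_1 = 3*5 + 1 = 16, q_1 = 3*1 + 0 = 3.
  i=2: a_2=4, p_2 = 4*16 + 5 = 69, q_2 = 4*3 + 1 = 13.
  i=3: a_3=4, p_3 = 4*69 + 16 = 292, q_3 = 4*13 + 3 = 55.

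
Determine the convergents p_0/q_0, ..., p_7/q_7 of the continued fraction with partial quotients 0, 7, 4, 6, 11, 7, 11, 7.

0/1, 1/7, 4/29, 25/181, 279/2020, 1978/14321, 22037/159551, 156237/1131178

Using the convergent recurrence p_i = a_i*p_{i-1} + p_{i-2}, q_i = a_i*q_{i-1} + q_{i-2} with p_{-2}=0, p_{-1}=1, q_{-2}=1, q_{-1}=0:
  i=0: a_0=0, p_0 = 0*1 + 0 = 0, q_0 = 0*0 + 1 = 1.
  i=1: a_1=7, p_1 = 7*0 + 1 = 1, q_1 = 7*1 + 0 = 7.
  i=2: a_2=4, p_2 = 4*1 + 0 = 4, q_2 = 4*7 + 1 = 29.
  i=3: a_3=6, p_3 = 6*4 + 1 = 25, q_3 = 6*29 + 7 = 181.
  i=4: a_4=11, p_4 = 11*25 + 4 = 279, q_4 = 11*181 + 29 = 2020.
  i=5: a_5=7, p_5 = 7*279 + 25 = 1978, q_5 = 7*2020 + 181 = 14321.
  i=6: a_6=11, p_6 = 11*1978 + 279 = 22037, q_6 = 11*14321 + 2020 = 159551.
  i=7: a_7=7, p_7 = 7*22037 + 1978 = 156237, q_7 = 7*159551 + 14321 = 1131178.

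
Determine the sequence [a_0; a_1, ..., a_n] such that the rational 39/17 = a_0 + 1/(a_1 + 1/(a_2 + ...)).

[2; 3, 2, 2]

Run the Euclidean algorithm on 39 and 17; the successive quotients are the partial quotients a_0, a_1, ... (each step inverts the fractional part left over by the previous one):
  39 = 2*17 + 5, so a_0 = 2.
  17 = 3*5 + 2, so a_1 = 3.
  5 = 2*2 + 1, so a_2 = 2.
  2 = 2*1 + 0, so a_3 = 2.
The remainder reaches 0 after 4 divisions, so the expansion has 4 partial quotients, read off in order.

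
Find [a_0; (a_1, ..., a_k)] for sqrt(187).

[13; (1, 2, 13, 2, 1, 26)]

Write x_i = (sqrt(187) + m_i)/d_i with (m_0, d_0) = (0, 1). a_0 = floor(sqrt(187)) = 13, since 13^2 = 169 <= 187 < 196 = 14^2.
Iterate m_{i+1} = d_i*a_i - m_i, d_{i+1} = (187 - m_{i+1}^2)/d_i, a_{i+1} = floor((a_0 + m_{i+1})/d_{i+1}):
  m_1 = 1*13 - 0 = 13, d_1 = (187 - 13^2)/1 = 18/1 = 18, a_1 = floor((13 + 13)/18) = 1.
  m_2 = 18*1 - 13 = 5, d_2 = (187 - 5^2)/18 = 162/18 = 9, a_2 = floor((13 + 5)/9) = 2.
  m_3 = 9*2 - 5 = 13, d_3 = (187 - 13^2)/9 = 18/9 = 2, a_3 = floor((13 + 13)/2) = 13.
  m_4 = 2*13 - 13 = 13, d_4 = (187 - 13^2)/2 = 18/2 = 9, a_4 = floor((13 + 13)/9) = 2.
  m_5 = 9*2 - 13 = 5, d_5 = (187 - 5^2)/9 = 162/9 = 18, a_5 = floor((13 + 5)/18) = 1.
  m_6 = 18*1 - 5 = 13, d_6 = (187 - 13^2)/18 = 18/18 = 1, a_6 = floor((13 + 13)/1) = 26.
  m_7 = 1*26 - 13 = 13, d_7 = (187 - 13^2)/1 = 18/1 = 18: (m_7, d_7) = (m_1, d_1) = (13, 18), so from here the quotients repeat a_1, ..., a_6; the period length is 6.
Hence the expansion of sqrt(187) is a_0 = 13 followed by the repeating block 1, 2, 13, 2, 1, 26 (period 6).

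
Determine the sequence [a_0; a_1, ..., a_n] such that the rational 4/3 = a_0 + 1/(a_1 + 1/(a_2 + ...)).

[1; 3]

Run the Euclidean algorithm on 4 and 3; the successive quotients are the partial quotients a_0, a_1, ... (each step inverts the fractional part left over by the previous one):
  4 = 1*3 + 1, so a_0 = 1.
  3 = 3*1 + 0, so a_1 = 3.
The remainder reaches 0 after 2 divisions, so the expansion has 2 partial quotients, read off in order.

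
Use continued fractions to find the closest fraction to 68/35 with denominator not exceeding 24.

35/18

Expand x = 68/35 as a continued fraction with the Euclidean algorithm:
  68 = 1*35 + 33, so a_0 = 1.
  35 = 1*33 + 2, so a_1 = 1.
  33 = 16*2 + 1, so a_2 = 16.
  2 = 2*1 + 0, so a_3 = 2.
so x = [1; 1, 16, 2].
Convergents (p_i = a_i*p_{i-1} + p_{i-2}, q_i = a_i*q_{i-1} + q_{i-2} with p_{-2}=0, p_{-1}=1, q_{-2}=1, q_{-1}=0), until the denominator exceeds 24:
  i=0: a_0=1, p_0 = 1*1 + 0 = 1, q_0 = 1*0 + 1 = 1.
  i=1: a_1=1, p_1 = 1*1 + 1 = 2, q_1 = 1*1 + 0 = 1.
  i=2: a_2=16, p_2 = 16*2 + 1 = 33, q_2 = 16*1 + 1 = 17.
  i=3: a_3=2, p_3 = 2*33 + 2 = 68, q_3 = 2*17 + 1 = 35.
q_3 = 35 > 24, so the last convergent with denominator <= 24 is p_2/q_2 = 33/17.
The closest fraction with denominator <= 24 is either p_2/q_2 or the intermediate fraction (k*p_2 + p_1)/(k*q_2 + q_1) with the largest k >= 1 whose denominator stays <= 24; these approach x as k grows, and every other convergent or intermediate fraction in range is farther away.
Largest k: floor((24 - q_1)/q_2) = floor((24 - 1)/17) = 1.
That gives (1*33 + 2)/(1*17 + 1) = 35/18.
Compare the errors: |x - 33/17| = |68*17 - 33*35|/(35*17) = 1/595, and |x - 35/18| = |68*18 - 35*35|/(35*18) = 1/630.
Cross-multiplying, 1*595 = 595 < 630 = 1*630, so 1/630 is smaller: the intermediate fraction 35/18 is closer to x than 33/17.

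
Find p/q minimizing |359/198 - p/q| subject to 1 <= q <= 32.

Expand x = 359/198 as a continued fraction with the Euclidean algorithm:
  359 = 1*198 + 161, so a_0 = 1.
  198 = 1*161 + 37, so a_1 = 1.
  161 = 4*37 + 13, so a_2 = 4.
  37 = 2*13 + 11, so a_3 = 2.
  13 = 1*11 + 2, so a_4 = 1.
  11 = 5*2 + 1, so a_5 = 5.
  2 = 2*1 + 0, so a_6 = 2.
so x = [1; 1, 4, 2, 1, 5, 2].
Convergents (p_i = a_i*p_{i-1} + p_{i-2}, q_i = a_i*q_{i-1} + q_{i-2} with p_{-2}=0, p_{-1}=1, q_{-2}=1, q_{-1}=0), until the denominator exceeds 32:
  i=0: a_0=1, p_0 = 1*1 + 0 = 1, q_0 = 1*0 + 1 = 1.
  i=1: a_1=1, p_1 = 1*1 + 1 = 2, q_1 = 1*1 + 0 = 1.
  i=2: a_2=4, p_2 = 4*2 + 1 = 9, q_2 = 4*1 + 1 = 5.
  i=3: a_3=2, p_3 = 2*9 + 2 = 20, q_3 = 2*5 + 1 = 11.
  i=4: a_4=1, p_4 = 1*20 + 9 = 29, q_4 = 1*11 + 5 = 16.
  i=5: a_5=5, p_5 = 5*29 + 20 = 165, q_5 = 5*16 + 11 = 91.
q_5 = 91 > 32, so the last convergent with denominator <= 32 is p_4/q_4 = 29/16.
The closest fraction with denominator <= 32 is either p_4/q_4 or the intermediate fraction (k*p_4 + p_3)/(k*q_4 + q_3) with the largest k >= 1 whose denominator stays <= 32; these approach x as k grows, and every other convergent or intermediate fraction in range is farther away.
Largest k: floor((32 - q_3)/q_4) = floor((32 - 11)/16) = 1.
That gives (1*29 + 20)/(1*16 + 11) = 49/27.
Compare the errors: |x - 29/16| = |359*16 - 29*198|/(198*16) = 2/3168, and |x - 49/27| = |359*27 - 49*198|/(198*27) = 9/5346.
Cross-multiplying, 2*5346 = 10692 < 28512 = 9*3168, so 2/3168 is smaller: the convergent 29/16 is closer to x than 49/27.

29/16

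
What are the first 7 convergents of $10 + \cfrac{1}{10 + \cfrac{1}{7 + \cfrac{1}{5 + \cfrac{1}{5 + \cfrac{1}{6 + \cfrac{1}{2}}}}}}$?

10/1, 101/10, 717/71, 3686/365, 19147/1896, 118568/11741, 256283/25378

Using the convergent recurrence p_i = a_i*p_{i-1} + p_{i-2}, q_i = a_i*q_{i-1} + q_{i-2} with p_{-2}=0, p_{-1}=1, q_{-2}=1, q_{-1}=0:
  i=0: a_0=10, p_0 = 10*1 + 0 = 10, q_0 = 10*0 + 1 = 1.
  i=1: a_1=10, p_1 = 10*10 + 1 = 101, q_1 = 10*1 + 0 = 10.
  i=2: a_2=7, p_2 = 7*101 + 10 = 717, q_2 = 7*10 + 1 = 71.
  i=3: a_3=5, p_3 = 5*717 + 101 = 3686, q_3 = 5*71 + 10 = 365.
  i=4: a_4=5, p_4 = 5*3686 + 717 = 19147, q_4 = 5*365 + 71 = 1896.
  i=5: a_5=6, p_5 = 6*19147 + 3686 = 118568, q_5 = 6*1896 + 365 = 11741.
  i=6: a_6=2, p_6 = 2*118568 + 19147 = 256283, q_6 = 2*11741 + 1896 = 25378.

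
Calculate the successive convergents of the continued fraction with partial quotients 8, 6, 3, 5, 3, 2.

Using the convergent recurrence p_i = a_i*p_{i-1} + p_{i-2}, q_i = a_i*q_{i-1} + q_{i-2} with p_{-2}=0, p_{-1}=1, q_{-2}=1, q_{-1}=0:
  i=0: a_0=8, p_0 = 8*1 + 0 = 8, q_0 = 8*0 + 1 = 1.
  i=1: a_1=6, p_1 = 6*8 + 1 = 49, q_1 = 6*1 + 0 = 6.
  i=2: a_2=3, p_2 = 3*49 + 8 = 155, q_2 = 3*6 + 1 = 19.
  i=3: a_3=5, p_3 = 5*155 + 49 = 824, q_3 = 5*19 + 6 = 101.
  i=4: a_4=3, p_4 = 3*824 + 155 = 2627, q_4 = 3*101 + 19 = 322.
  i=5: a_5=2, p_5 = 2*2627 + 824 = 6078, q_5 = 2*322 + 101 = 745.

8/1, 49/6, 155/19, 824/101, 2627/322, 6078/745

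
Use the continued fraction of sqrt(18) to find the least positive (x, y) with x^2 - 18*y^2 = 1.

(x, y) = (17, 4)

First expand sqrt(18) as a continued fraction. With x_i = (sqrt(18) + m_i)/d_i and (m_0, d_0) = (0, 1): a_0 = floor(sqrt(18)) = 4, since 4^2 = 16 <= 18 < 25 = 5^2.
Iterate m_{i+1} = d_i*a_i - m_i, d_{i+1} = (18 - m_{i+1}^2)/d_i, a_{i+1} = floor((a_0 + m_{i+1})/d_{i+1}):
  m_1 = 1*4 - 0 = 4, d_1 = (18 - 4^2)/1 = 2/1 = 2, a_1 = floor((4 + 4)/2) = 4.
  m_2 = 2*4 - 4 = 4, d_2 = (18 - 4^2)/2 = 2/2 = 1, a_2 = floor((4 + 4)/1) = 8.
  m_3 = 1*8 - 4 = 4, d_3 = (18 - 4^2)/1 = 2/1 = 2: (m_3, d_3) = (m_1, d_1) = (4, 2), so from here the quotients repeat a_1, a_2; the period length is 2.
So sqrt(18) = [4; (4, 8)] with period length k = 2.
k is even, so the fundamental solution of x^2 - 18y^2 = 1 is (p_{k-1}, q_{k-1}) = (p_1, q_1); compute convergents through index 1.
Convergents (p_i = a_i*p_{i-1} + p_{i-2}, q_i = a_i*q_{i-1} + q_{i-2} with p_{-2}=0, p_{-1}=1, q_{-2}=1, q_{-1}=0):
  i=0: a_0=4, p_0 = 4*1 + 0 = 4, q_0 = 4*0 + 1 = 1.
  i=1: a_1=4, p_1 = 4*4 + 1 = 17, q_1 = 4*1 + 0 = 4.
Check: 17^2 - 18*4^2 = 289 - 288 = 1, so (x, y) = (17, 4) solves the equation, and by the theorem it is the least positive solution.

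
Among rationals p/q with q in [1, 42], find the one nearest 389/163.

Expand x = 389/163 as a continued fraction with the Euclidean algorithm:
  389 = 2*163 + 63, so a_0 = 2.
  163 = 2*63 + 37, so a_1 = 2.
  63 = 1*37 + 26, so a_2 = 1.
  37 = 1*26 + 11, so a_3 = 1.
  26 = 2*11 + 4, so a_4 = 2.
  11 = 2*4 + 3, so a_5 = 2.
  4 = 1*3 + 1, so a_6 = 1.
  3 = 3*1 + 0, so a_7 = 3.
so x = [2; 2, 1, 1, 2, 2, 1, 3].
Convergents (p_i = a_i*p_{i-1} + p_{i-2}, q_i = a_i*q_{i-1} + q_{i-2} with p_{-2}=0, p_{-1}=1, q_{-2}=1, q_{-1}=0), until the denominator exceeds 42:
  i=0: a_0=2, p_0 = 2*1 + 0 = 2, q_0 = 2*0 + 1 = 1.
  i=1: a_1=2, p_1 = 2*2 + 1 = 5, q_1 = 2*1 + 0 = 2.
  i=2: a_2=1, p_2 = 1*5 + 2 = 7, q_2 = 1*2 + 1 = 3.
  i=3: a_3=1, p_3 = 1*7 + 5 = 12, q_3 = 1*3 + 2 = 5.
  i=4: a_4=2, p_4 = 2*12 + 7 = 31, q_4 = 2*5 + 3 = 13.
  i=5: a_5=2, p_5 = 2*31 + 12 = 74, q_5 = 2*13 + 5 = 31.
  i=6: a_6=1, p_6 = 1*74 + 31 = 105, q_6 = 1*31 + 13 = 44.
q_6 = 44 > 42, so the last convergent with denominator <= 42 is p_5/q_5 = 74/31.
The closest fraction with denominator <= 42 is either p_5/q_5 or the intermediate fraction (k*p_5 + p_4)/(k*q_5 + q_4) with the largest k >= 1 whose denominator stays <= 42; these approach x as k grows, and every other convergent or intermediate fraction in range is farther away.
Largest k: floor((42 - q_4)/q_5) = floor((42 - 13)/31) = 0.
Since k = 0, no intermediate fraction beyond p_5/q_5 has denominator <= 42, so the convergent 74/31 is the closest (its error is |389*31 - 74*163|/(163*31) = 3/5053).

74/31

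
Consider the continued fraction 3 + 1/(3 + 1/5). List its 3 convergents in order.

Using the convergent recurrence p_i = a_i*p_{i-1} + p_{i-2}, q_i = a_i*q_{i-1} + q_{i-2} with p_{-2}=0, p_{-1}=1, q_{-2}=1, q_{-1}=0:
  i=0: a_0=3, p_0 = 3*1 + 0 = 3, q_0 = 3*0 + 1 = 1.
  i=1: a_1=3, p_1 = 3*3 + 1 = 10, q_1 = 3*1 + 0 = 3.
  i=2: a_2=5, p_2 = 5*10 + 3 = 53, q_2 = 5*3 + 1 = 16.

3/1, 10/3, 53/16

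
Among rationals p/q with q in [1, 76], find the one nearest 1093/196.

Expand x = 1093/196 as a continued fraction with the Euclidean algorithm:
  1093 = 5*196 + 113, so a_0 = 5.
  196 = 1*113 + 83, so a_1 = 1.
  113 = 1*83 + 30, so a_2 = 1.
  83 = 2*30 + 23, so a_3 = 2.
  30 = 1*23 + 7, so a_4 = 1.
  23 = 3*7 + 2, so a_5 = 3.
  7 = 3*2 + 1, so a_6 = 3.
  2 = 2*1 + 0, so a_7 = 2.
so x = [5; 1, 1, 2, 1, 3, 3, 2].
Convergents (p_i = a_i*p_{i-1} + p_{i-2}, q_i = a_i*q_{i-1} + q_{i-2} with p_{-2}=0, p_{-1}=1, q_{-2}=1, q_{-1}=0), until the denominator exceeds 76:
  i=0: a_0=5, p_0 = 5*1 + 0 = 5, q_0 = 5*0 + 1 = 1.
  i=1: a_1=1, p_1 = 1*5 + 1 = 6, q_1 = 1*1 + 0 = 1.
  i=2: a_2=1, p_2 = 1*6 + 5 = 11, q_2 = 1*1 + 1 = 2.
  i=3: a_3=2, p_3 = 2*11 + 6 = 28, q_3 = 2*2 + 1 = 5.
  i=4: a_4=1, p_4 = 1*28 + 11 = 39, q_4 = 1*5 + 2 = 7.
  i=5: a_5=3, p_5 = 3*39 + 28 = 145, q_5 = 3*7 + 5 = 26.
  i=6: a_6=3, p_6 = 3*145 + 39 = 474, q_6 = 3*26 + 7 = 85.
q_6 = 85 > 76, so the last convergent with denominator <= 76 is p_5/q_5 = 145/26.
The closest fraction with denominator <= 76 is either p_5/q_5 or the intermediate fraction (k*p_5 + p_4)/(k*q_5 + q_4) with the largest k >= 1 whose denominator stays <= 76; these approach x as k grows, and every other convergent or intermediate fraction in range is farther away.
Largest k: floor((76 - q_4)/q_5) = floor((76 - 7)/26) = 2.
That gives (2*145 + 39)/(2*26 + 7) = 329/59.
Compare the errors: |x - 145/26| = |1093*26 - 145*196|/(196*26) = 2/5096, and |x - 329/59| = |1093*59 - 329*196|/(196*59) = 3/11564.
Cross-multiplying, 3*5096 = 15288 < 23128 = 2*11564, so 3/11564 is smaller: the intermediate fraction 329/59 is closer to x than 145/26.

329/59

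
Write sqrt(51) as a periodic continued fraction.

Write x_i = (sqrt(51) + m_i)/d_i with (m_0, d_0) = (0, 1). a_0 = floor(sqrt(51)) = 7, since 7^2 = 49 <= 51 < 64 = 8^2.
Iterate m_{i+1} = d_i*a_i - m_i, d_{i+1} = (51 - m_{i+1}^2)/d_i, a_{i+1} = floor((a_0 + m_{i+1})/d_{i+1}):
  m_1 = 1*7 - 0 = 7, d_1 = (51 - 7^2)/1 = 2/1 = 2, a_1 = floor((7 + 7)/2) = 7.
  m_2 = 2*7 - 7 = 7, d_2 = (51 - 7^2)/2 = 2/2 = 1, a_2 = floor((7 + 7)/1) = 14.
  m_3 = 1*14 - 7 = 7, d_3 = (51 - 7^2)/1 = 2/1 = 2: (m_3, d_3) = (m_1, d_1) = (7, 2), so from here the quotients repeat a_1, a_2; the period length is 2.
Hence the expansion of sqrt(51) is a_0 = 7 followed by the repeating block 7, 14 (period 2).

[7; (7, 14)]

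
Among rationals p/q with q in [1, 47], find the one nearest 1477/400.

Expand x = 1477/400 as a continued fraction with the Euclidean algorithm:
  1477 = 3*400 + 277, so a_0 = 3.
  400 = 1*277 + 123, so a_1 = 1.
  277 = 2*123 + 31, so a_2 = 2.
  123 = 3*31 + 30, so a_3 = 3.
  31 = 1*30 + 1, so a_4 = 1.
  30 = 30*1 + 0, so a_5 = 30.
so x = [3; 1, 2, 3, 1, 30].
Convergents (p_i = a_i*p_{i-1} + p_{i-2}, q_i = a_i*q_{i-1} + q_{i-2} with p_{-2}=0, p_{-1}=1, q_{-2}=1, q_{-1}=0), until the denominator exceeds 47:
  i=0: a_0=3, p_0 = 3*1 + 0 = 3, q_0 = 3*0 + 1 = 1.
  i=1: a_1=1, p_1 = 1*3 + 1 = 4, q_1 = 1*1 + 0 = 1.
  i=2: a_2=2, p_2 = 2*4 + 3 = 11, q_2 = 2*1 + 1 = 3.
  i=3: a_3=3, p_3 = 3*11 + 4 = 37, q_3 = 3*3 + 1 = 10.
  i=4: a_4=1, p_4 = 1*37 + 11 = 48, q_4 = 1*10 + 3 = 13.
  i=5: a_5=30, p_5 = 30*48 + 37 = 1477, q_5 = 30*13 + 10 = 400.
q_5 = 400 > 47, so the last convergent with denominator <= 47 is p_4/q_4 = 48/13.
The closest fraction with denominator <= 47 is either p_4/q_4 or the intermediate fraction (k*p_4 + p_3)/(k*q_4 + q_3) with the largest k >= 1 whose denominator stays <= 47; these approach x as k grows, and every other convergent or intermediate fraction in range is farther away.
Largest k: floor((47 - q_3)/q_4) = floor((47 - 10)/13) = 2.
That gives (2*48 + 37)/(2*13 + 10) = 133/36.
Compare the errors: |x - 48/13| = |1477*13 - 48*400|/(400*13) = 1/5200, and |x - 133/36| = |1477*36 - 133*400|/(400*36) = 28/14400.
Cross-multiplying, 1*14400 = 14400 < 145600 = 28*5200, so 1/5200 is smaller: the convergent 48/13 is closer to x than 133/36.

48/13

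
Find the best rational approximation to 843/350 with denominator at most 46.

53/22

Expand x = 843/350 as a continued fraction with the Euclidean algorithm:
  843 = 2*350 + 143, so a_0 = 2.
  350 = 2*143 + 64, so a_1 = 2.
  143 = 2*64 + 15, so a_2 = 2.
  64 = 4*15 + 4, so a_3 = 4.
  15 = 3*4 + 3, so a_4 = 3.
  4 = 1*3 + 1, so a_5 = 1.
  3 = 3*1 + 0, so a_6 = 3.
so x = [2; 2, 2, 4, 3, 1, 3].
Convergents (p_i = a_i*p_{i-1} + p_{i-2}, q_i = a_i*q_{i-1} + q_{i-2} with p_{-2}=0, p_{-1}=1, q_{-2}=1, q_{-1}=0), until the denominator exceeds 46:
  i=0: a_0=2, p_0 = 2*1 + 0 = 2, q_0 = 2*0 + 1 = 1.
  i=1: a_1=2, p_1 = 2*2 + 1 = 5, q_1 = 2*1 + 0 = 2.
  i=2: a_2=2, p_2 = 2*5 + 2 = 12, q_2 = 2*2 + 1 = 5.
  i=3: a_3=4, p_3 = 4*12 + 5 = 53, q_3 = 4*5 + 2 = 22.
  i=4: a_4=3, p_4 = 3*53 + 12 = 171, q_4 = 3*22 + 5 = 71.
q_4 = 71 > 46, so the last convergent with denominator <= 46 is p_3/q_3 = 53/22.
The closest fraction with denominator <= 46 is either p_3/q_3 or the intermediate fraction (k*p_3 + p_2)/(k*q_3 + q_2) with the largest k >= 1 whose denominator stays <= 46; these approach x as k grows, and every other convergent or intermediate fraction in range is farther away.
Largest k: floor((46 - q_2)/q_3) = floor((46 - 5)/22) = 1.
That gives (1*53 + 12)/(1*22 + 5) = 65/27.
Compare the errors: |x - 53/22| = |843*22 - 53*350|/(350*22) = 4/7700, and |x - 65/27| = |843*27 - 65*350|/(350*27) = 11/9450.
Cross-multiplying, 4*9450 = 37800 < 84700 = 11*7700, so 4/7700 is smaller: the convergent 53/22 is closer to x than 65/27.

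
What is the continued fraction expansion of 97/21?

[4; 1, 1, 1, 1, 1, 2]

Run the Euclidean algorithm on 97 and 21; the successive quotients are the partial quotients a_0, a_1, ... (each step inverts the fractional part left over by the previous one):
  97 = 4*21 + 13, so a_0 = 4.
  21 = 1*13 + 8, so a_1 = 1.
  13 = 1*8 + 5, so a_2 = 1.
  8 = 1*5 + 3, so a_3 = 1.
  5 = 1*3 + 2, so a_4 = 1.
  3 = 1*2 + 1, so a_5 = 1.
  2 = 2*1 + 0, so a_6 = 2.
The remainder reaches 0 after 7 divisions, so the expansion has 7 partial quotients, read off in order.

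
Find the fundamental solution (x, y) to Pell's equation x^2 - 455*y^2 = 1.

(x, y) = (64, 3)

First expand sqrt(455) as a continued fraction. With x_i = (sqrt(455) + m_i)/d_i and (m_0, d_0) = (0, 1): a_0 = floor(sqrt(455)) = 21, since 21^2 = 441 <= 455 < 484 = 22^2.
Iterate m_{i+1} = d_i*a_i - m_i, d_{i+1} = (455 - m_{i+1}^2)/d_i, a_{i+1} = floor((a_0 + m_{i+1})/d_{i+1}):
  m_1 = 1*21 - 0 = 21, d_1 = (455 - 21^2)/1 = 14/1 = 14, a_1 = floor((21 + 21)/14) = 3.
  m_2 = 14*3 - 21 = 21, d_2 = (455 - 21^2)/14 = 14/14 = 1, a_2 = floor((21 + 21)/1) = 42.
  m_3 = 1*42 - 21 = 21, d_3 = (455 - 21^2)/1 = 14/1 = 14: (m_3, d_3) = (m_1, d_1) = (21, 14), so from here the quotients repeat a_1, a_2; the period length is 2.
So sqrt(455) = [21; (3, 42)] with period length k = 2.
k is even, so the fundamental solution of x^2 - 455y^2 = 1 is (p_{k-1}, q_{k-1}) = (p_1, q_1); compute convergents through index 1.
Convergents (p_i = a_i*p_{i-1} + p_{i-2}, q_i = a_i*q_{i-1} + q_{i-2} with p_{-2}=0, p_{-1}=1, q_{-2}=1, q_{-1}=0):
  i=0: a_0=21, p_0 = 21*1 + 0 = 21, q_0 = 21*0 + 1 = 1.
  i=1: a_1=3, p_1 = 3*21 + 1 = 64, q_1 = 3*1 + 0 = 3.
Check: 64^2 - 455*3^2 = 4096 - 4095 = 1, so (x, y) = (64, 3) solves the equation, and by the theorem it is the least positive solution.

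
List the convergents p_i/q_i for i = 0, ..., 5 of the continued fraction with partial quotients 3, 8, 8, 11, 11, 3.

3/1, 25/8, 203/65, 2258/723, 25041/8018, 77381/24777

Using the convergent recurrence p_i = a_i*p_{i-1} + p_{i-2}, q_i = a_i*q_{i-1} + q_{i-2} with p_{-2}=0, p_{-1}=1, q_{-2}=1, q_{-1}=0:
  i=0: a_0=3, p_0 = 3*1 + 0 = 3, q_0 = 3*0 + 1 = 1.
  i=1: a_1=8, p_1 = 8*3 + 1 = 25, q_1 = 8*1 + 0 = 8.
  i=2: a_2=8, p_2 = 8*25 + 3 = 203, q_2 = 8*8 + 1 = 65.
  i=3: a_3=11, p_3 = 11*203 + 25 = 2258, q_3 = 11*65 + 8 = 723.
  i=4: a_4=11, p_4 = 11*2258 + 203 = 25041, q_4 = 11*723 + 65 = 8018.
  i=5: a_5=3, p_5 = 3*25041 + 2258 = 77381, q_5 = 3*8018 + 723 = 24777.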